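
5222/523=5222/523  =  9.98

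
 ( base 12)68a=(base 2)1111001010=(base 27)18P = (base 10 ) 970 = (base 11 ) 802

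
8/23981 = 8/23981 = 0.00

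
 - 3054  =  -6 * 509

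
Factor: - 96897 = -3^1 *32299^1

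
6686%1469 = 810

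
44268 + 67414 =111682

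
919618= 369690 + 549928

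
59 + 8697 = 8756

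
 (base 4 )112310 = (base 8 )2664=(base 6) 10432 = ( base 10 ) 1460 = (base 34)18W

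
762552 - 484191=278361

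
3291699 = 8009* 411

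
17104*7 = 119728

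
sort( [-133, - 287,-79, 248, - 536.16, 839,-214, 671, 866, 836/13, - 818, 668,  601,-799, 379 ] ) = [ - 818, - 799, - 536.16, - 287, - 214, - 133, - 79,836/13,248,379, 601, 668, 671, 839, 866 ] 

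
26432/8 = 3304 = 3304.00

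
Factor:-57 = -3^1*19^1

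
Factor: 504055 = 5^1*100811^1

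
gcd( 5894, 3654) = 14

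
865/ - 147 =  - 865/147 = - 5.88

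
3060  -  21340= - 18280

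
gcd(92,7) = 1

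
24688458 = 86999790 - 62311332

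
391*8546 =3341486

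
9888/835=9888/835 = 11.84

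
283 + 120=403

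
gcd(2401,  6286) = 7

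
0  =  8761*0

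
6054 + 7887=13941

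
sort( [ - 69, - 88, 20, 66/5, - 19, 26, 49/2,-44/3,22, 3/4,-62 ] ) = [  -  88, - 69, - 62 , - 19,-44/3, 3/4, 66/5, 20,22, 49/2,  26]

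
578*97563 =56391414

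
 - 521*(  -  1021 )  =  531941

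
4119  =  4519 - 400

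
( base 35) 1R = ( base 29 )24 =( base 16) 3e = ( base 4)332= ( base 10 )62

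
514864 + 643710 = 1158574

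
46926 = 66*711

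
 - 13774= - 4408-9366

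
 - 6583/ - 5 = 1316 + 3/5 = 1316.60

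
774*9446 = 7311204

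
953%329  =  295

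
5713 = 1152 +4561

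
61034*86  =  5248924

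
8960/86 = 4480/43=   104.19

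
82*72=5904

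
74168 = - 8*(  -  9271) 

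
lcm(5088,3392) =10176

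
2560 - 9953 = - 7393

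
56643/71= 797 + 56/71 = 797.79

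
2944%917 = 193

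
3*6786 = 20358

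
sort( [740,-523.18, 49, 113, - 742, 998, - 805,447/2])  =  [ - 805, - 742, - 523.18,49,113, 447/2,740,998] 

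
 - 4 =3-7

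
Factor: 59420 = 2^2*5^1*2971^1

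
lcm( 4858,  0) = 0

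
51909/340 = 51909/340 =152.67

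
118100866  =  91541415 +26559451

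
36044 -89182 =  - 53138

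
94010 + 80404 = 174414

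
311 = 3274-2963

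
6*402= 2412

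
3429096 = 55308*62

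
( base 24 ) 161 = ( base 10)721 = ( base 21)1D7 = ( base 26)11j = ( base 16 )2d1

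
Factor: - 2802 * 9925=-27809850   =  -2^1*3^1 * 5^2*397^1*467^1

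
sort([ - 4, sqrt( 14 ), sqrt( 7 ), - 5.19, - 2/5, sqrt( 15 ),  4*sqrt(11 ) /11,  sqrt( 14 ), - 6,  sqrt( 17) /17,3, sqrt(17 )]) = [ -6,-5.19, - 4, - 2/5, sqrt( 17 ) /17, 4*sqrt( 11)/11, sqrt ( 7 ) , 3,sqrt ( 14 ),sqrt(14 ), sqrt(15), sqrt( 17 ) ]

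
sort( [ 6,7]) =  [ 6  ,  7] 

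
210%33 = 12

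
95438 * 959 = 91525042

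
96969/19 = 5103 + 12/19 = 5103.63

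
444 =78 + 366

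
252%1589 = 252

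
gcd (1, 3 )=1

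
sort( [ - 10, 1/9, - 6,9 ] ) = [-10, - 6,1/9,9 ] 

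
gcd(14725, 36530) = 5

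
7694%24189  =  7694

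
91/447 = 91/447 = 0.20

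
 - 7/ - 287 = 1/41 = 0.02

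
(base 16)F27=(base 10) 3879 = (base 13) 19c5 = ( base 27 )58I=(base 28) 4QF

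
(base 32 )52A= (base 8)12112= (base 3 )21010101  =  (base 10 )5194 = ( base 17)10G9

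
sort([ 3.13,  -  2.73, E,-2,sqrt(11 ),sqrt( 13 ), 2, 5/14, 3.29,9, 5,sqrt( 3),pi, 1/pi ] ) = [ - 2.73, - 2,1/pi, 5/14, sqrt( 3 ),  2, E , 3.13,pi, 3.29, sqrt( 11),sqrt(13 ) , 5, 9 ] 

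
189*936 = 176904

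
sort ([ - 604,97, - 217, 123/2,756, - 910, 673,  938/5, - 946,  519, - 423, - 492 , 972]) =[ - 946,-910, - 604,-492, - 423, - 217, 123/2,97, 938/5, 519,  673, 756,  972] 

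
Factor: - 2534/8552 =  -2^( - 2)*7^1*181^1*1069^( - 1) = -1267/4276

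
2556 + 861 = 3417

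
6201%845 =286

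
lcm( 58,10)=290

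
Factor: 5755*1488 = 8563440 = 2^4*3^1* 5^1*31^1*1151^1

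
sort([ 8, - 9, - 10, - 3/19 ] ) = [  -  10, - 9 , - 3/19,  8]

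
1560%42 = 6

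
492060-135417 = 356643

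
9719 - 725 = 8994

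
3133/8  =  3133/8 = 391.62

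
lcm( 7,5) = 35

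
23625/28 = 843 + 3/4 = 843.75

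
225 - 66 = 159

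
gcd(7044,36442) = 2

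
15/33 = 5/11  =  0.45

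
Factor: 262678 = 2^1*13^1 * 10103^1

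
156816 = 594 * 264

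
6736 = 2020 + 4716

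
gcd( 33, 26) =1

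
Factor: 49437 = 3^3 * 1831^1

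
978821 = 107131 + 871690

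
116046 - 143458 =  - 27412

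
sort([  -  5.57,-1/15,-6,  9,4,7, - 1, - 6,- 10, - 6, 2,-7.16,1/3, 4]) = [-10 ,-7.16, -6, - 6, - 6,-5.57, - 1, -1/15, 1/3,2,  4,4, 7 , 9] 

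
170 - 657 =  - 487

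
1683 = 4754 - 3071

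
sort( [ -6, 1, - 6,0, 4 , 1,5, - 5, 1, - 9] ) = [ - 9,  -  6, - 6, - 5,0, 1 , 1,  1, 4,5 ]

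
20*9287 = 185740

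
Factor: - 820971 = - 3^2*19^1*4801^1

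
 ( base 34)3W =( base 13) a4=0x86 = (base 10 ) 134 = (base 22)62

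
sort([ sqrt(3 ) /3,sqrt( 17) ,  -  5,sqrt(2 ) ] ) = [-5,  sqrt( 3 ) /3,  sqrt(2),  sqrt(17 )]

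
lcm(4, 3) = 12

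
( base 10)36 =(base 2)100100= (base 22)1E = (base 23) 1D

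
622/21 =622/21 =29.62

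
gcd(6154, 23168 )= 362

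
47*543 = 25521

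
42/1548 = 7/258 = 0.03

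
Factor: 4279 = 11^1  *389^1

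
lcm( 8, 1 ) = 8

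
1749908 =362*4834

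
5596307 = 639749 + 4956558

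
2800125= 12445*225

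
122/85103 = 122/85103 =0.00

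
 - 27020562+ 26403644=  -  616918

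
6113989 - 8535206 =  -2421217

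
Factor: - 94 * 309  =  -29046 = - 2^1*3^1*47^1*103^1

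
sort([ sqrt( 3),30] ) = [sqrt( 3 ), 30] 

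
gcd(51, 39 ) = 3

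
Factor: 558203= 558203^1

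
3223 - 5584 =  - 2361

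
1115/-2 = - 558 + 1/2  =  - 557.50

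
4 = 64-60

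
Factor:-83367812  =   - 2^2*11^1*907^1*2089^1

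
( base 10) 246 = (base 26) 9c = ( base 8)366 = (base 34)78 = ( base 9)303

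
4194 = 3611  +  583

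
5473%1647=532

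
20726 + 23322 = 44048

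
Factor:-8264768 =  -2^6 *29^1* 61^1*73^1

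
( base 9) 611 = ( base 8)760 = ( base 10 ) 496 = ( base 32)fg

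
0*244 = 0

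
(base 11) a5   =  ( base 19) 61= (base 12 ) 97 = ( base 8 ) 163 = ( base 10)115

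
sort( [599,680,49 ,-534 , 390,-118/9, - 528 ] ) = [ - 534 , - 528, - 118/9,49, 390,599, 680]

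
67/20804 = 67/20804 = 0.00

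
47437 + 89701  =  137138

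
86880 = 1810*48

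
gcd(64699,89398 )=1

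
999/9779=999/9779 =0.10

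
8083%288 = 19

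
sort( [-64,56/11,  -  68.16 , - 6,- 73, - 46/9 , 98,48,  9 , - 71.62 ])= [ - 73 , - 71.62, - 68.16,  -  64, - 6,- 46/9, 56/11 , 9,  48 , 98]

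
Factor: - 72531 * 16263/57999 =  - 393190551/19333  =  - 3^3*13^1*139^1*8059^1*19333^( - 1)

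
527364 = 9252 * 57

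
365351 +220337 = 585688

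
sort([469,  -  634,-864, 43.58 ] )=[ - 864,  -  634,43.58,469 ] 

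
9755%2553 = 2096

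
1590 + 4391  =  5981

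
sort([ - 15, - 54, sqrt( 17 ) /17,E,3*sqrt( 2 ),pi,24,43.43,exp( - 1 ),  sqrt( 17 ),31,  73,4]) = [-54,  -  15, sqrt( 17 )/17,exp( - 1 ),E,pi,4,sqrt( 17 ),3*sqrt( 2 ),24,31, 43.43,73]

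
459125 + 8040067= 8499192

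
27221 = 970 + 26251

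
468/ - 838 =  -234/419   =  -0.56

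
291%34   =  19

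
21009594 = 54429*386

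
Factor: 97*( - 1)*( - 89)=8633 = 89^1*97^1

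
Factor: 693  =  3^2*7^1 * 11^1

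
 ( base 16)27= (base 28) 1b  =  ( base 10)39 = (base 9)43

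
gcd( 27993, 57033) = 3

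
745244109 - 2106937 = 743137172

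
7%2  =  1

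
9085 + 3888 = 12973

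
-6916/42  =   - 165 + 1/3 =-164.67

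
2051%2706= 2051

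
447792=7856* 57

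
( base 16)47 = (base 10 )71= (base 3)2122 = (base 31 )29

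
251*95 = 23845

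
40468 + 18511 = 58979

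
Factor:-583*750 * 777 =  - 339743250 = - 2^1*3^2*5^3*7^1*11^1*37^1*53^1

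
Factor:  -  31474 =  - 2^1*15737^1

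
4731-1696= 3035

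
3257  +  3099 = 6356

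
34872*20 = 697440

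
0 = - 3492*0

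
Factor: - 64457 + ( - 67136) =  - 131593 = - 7^1*11^1*1709^1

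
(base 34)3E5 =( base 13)1A4A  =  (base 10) 3949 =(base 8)7555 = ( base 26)5LN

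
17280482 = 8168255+9112227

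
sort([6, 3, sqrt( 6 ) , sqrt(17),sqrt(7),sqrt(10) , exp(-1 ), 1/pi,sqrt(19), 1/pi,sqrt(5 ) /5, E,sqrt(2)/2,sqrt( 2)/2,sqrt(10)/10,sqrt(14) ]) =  [sqrt(10)/10, 1/pi,1/pi,exp ( - 1 ),sqrt ( 5)/5 , sqrt( 2)/2,sqrt(2 ) /2,sqrt( 6), sqrt( 7 ) , E, 3, sqrt( 10), sqrt(14),sqrt(17 ),sqrt(19 ),6 ] 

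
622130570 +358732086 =980862656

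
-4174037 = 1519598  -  5693635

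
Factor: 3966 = 2^1*3^1 * 661^1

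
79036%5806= 3558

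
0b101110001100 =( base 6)21404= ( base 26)49I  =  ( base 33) 2nj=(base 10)2956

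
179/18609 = 179/18609 = 0.01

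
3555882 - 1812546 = 1743336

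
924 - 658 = 266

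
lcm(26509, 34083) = 238581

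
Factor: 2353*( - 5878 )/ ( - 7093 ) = 13830934/7093 = 2^1 *13^1*41^ ( - 1 )*173^( - 1)*181^1 * 2939^1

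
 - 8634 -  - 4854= -3780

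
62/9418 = 31/4709 = 0.01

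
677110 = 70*9673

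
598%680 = 598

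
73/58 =1 + 15/58 = 1.26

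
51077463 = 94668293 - 43590830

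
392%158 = 76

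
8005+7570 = 15575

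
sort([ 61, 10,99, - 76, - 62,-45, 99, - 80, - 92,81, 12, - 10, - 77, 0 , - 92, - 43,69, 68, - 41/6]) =[ - 92, - 92,-80, - 77,-76 ,- 62,  -  45, - 43, - 10, - 41/6,0,10,12, 61,68, 69, 81,  99, 99]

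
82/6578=41/3289 = 0.01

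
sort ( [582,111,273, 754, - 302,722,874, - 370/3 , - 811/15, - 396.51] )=[ - 396.51, - 302,  -  370/3, - 811/15 , 111, 273,  582, 722,754, 874]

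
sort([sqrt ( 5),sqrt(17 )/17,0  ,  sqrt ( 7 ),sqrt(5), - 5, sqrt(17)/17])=[-5,0, sqrt(17)/17, sqrt(17 )/17,sqrt(5),sqrt(5), sqrt(7 )]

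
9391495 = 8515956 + 875539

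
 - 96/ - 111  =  32/37 = 0.86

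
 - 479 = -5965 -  - 5486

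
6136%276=64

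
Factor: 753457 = 17^1*23^1*41^1*47^1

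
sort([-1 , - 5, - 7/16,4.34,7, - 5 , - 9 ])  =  [ - 9, - 5,-5,  -  1, - 7/16, 4.34, 7]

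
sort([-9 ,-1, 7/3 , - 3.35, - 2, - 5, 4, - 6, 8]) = [ -9, - 6, - 5 , - 3.35 ,-2, -1 , 7/3,4,8 ]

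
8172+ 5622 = 13794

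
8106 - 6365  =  1741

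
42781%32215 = 10566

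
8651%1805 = 1431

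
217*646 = 140182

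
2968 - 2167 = 801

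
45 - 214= - 169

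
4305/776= 5 + 425/776 = 5.55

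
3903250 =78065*50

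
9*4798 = 43182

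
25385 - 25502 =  - 117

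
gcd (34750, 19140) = 10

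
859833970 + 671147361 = 1530981331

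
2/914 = 1/457=   0.00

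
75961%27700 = 20561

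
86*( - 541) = -46526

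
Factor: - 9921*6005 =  - 59575605 = - 3^1*5^1*1201^1 *3307^1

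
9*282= 2538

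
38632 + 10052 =48684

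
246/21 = 11 + 5/7  =  11.71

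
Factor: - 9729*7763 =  - 3^2* 7^1  *  23^1*47^1*1109^1 = - 75526227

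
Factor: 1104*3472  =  3833088  =  2^8 *3^1*7^1*23^1*31^1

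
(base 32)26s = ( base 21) 530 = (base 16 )8dc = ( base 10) 2268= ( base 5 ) 33033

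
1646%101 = 30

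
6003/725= 207/25 = 8.28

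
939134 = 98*9583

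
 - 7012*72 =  - 504864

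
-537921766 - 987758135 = -1525679901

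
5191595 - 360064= 4831531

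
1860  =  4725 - 2865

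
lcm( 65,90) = 1170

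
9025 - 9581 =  - 556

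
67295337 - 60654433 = 6640904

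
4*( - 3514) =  - 14056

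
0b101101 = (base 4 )231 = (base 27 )1i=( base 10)45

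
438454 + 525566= 964020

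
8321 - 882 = 7439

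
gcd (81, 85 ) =1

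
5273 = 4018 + 1255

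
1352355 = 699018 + 653337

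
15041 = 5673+9368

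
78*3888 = 303264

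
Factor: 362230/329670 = 3^( - 4)*89^1 = 89/81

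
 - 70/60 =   -  7/6 = - 1.17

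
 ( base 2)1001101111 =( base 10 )623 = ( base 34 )IB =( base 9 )762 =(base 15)2b8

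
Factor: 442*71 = 2^1*13^1 * 17^1*71^1 = 31382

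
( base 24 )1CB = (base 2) 1101101011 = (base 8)1553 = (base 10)875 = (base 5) 12000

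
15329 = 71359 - 56030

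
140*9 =1260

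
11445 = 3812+7633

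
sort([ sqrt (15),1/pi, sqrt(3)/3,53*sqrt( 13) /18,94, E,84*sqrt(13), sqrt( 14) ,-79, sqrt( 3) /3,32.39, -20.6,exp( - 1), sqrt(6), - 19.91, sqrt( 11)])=[ - 79,  -  20.6,- 19.91, 1/pi,exp ( - 1),sqrt(3 ) /3,sqrt(3)/3,sqrt( 6),E , sqrt(11), sqrt(14 ),sqrt(15),53*sqrt( 13)/18,32.39,94, 84*sqrt(13)]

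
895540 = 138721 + 756819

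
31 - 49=- 18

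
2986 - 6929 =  - 3943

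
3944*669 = 2638536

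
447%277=170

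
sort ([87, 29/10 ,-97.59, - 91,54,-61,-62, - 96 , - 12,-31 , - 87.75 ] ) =[-97.59 ,  -  96,-91, - 87.75,-62 , -61 , - 31,  -  12,29/10,54 , 87]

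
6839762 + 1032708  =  7872470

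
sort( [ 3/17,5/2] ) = [3/17, 5/2]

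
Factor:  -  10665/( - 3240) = 2^(- 3 ) * 3^( - 1)*79^1=79/24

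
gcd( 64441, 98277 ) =1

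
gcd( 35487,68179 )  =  1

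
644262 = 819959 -175697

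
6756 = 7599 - 843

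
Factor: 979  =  11^1 * 89^1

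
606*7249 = 4392894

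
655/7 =655/7 = 93.57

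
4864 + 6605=11469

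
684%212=48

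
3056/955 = 16/5 = 3.20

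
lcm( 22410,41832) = 627480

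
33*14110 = 465630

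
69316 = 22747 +46569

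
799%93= 55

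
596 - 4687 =-4091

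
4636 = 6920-2284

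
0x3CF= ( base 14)4D9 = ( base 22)207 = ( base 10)975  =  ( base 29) 14i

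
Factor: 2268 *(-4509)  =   - 10226412 = - 2^2*3^7*7^1 * 167^1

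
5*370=1850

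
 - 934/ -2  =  467 + 0/1 =467.00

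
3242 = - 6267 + 9509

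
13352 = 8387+4965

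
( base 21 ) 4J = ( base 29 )3g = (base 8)147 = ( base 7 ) 205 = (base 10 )103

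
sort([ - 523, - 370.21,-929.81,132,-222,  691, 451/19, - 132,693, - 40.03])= [ - 929.81,-523, - 370.21, -222, - 132, - 40.03,451/19,132,691,  693] 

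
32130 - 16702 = 15428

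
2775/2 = 2775/2 = 1387.50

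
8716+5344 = 14060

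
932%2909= 932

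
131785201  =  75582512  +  56202689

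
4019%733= 354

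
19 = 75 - 56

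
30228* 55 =1662540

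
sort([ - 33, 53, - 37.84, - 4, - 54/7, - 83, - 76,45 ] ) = [ -83 , - 76, - 37.84, - 33, - 54/7, - 4,45,53]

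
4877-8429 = - 3552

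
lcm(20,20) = 20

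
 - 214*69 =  - 14766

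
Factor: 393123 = 3^1 * 131041^1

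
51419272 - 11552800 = 39866472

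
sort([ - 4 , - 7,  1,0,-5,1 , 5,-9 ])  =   [ - 9, - 7, - 5, - 4, 0,1, 1,5] 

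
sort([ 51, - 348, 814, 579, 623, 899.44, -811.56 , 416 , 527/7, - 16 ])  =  [- 811.56, - 348, - 16 , 51 , 527/7,416, 579, 623, 814 , 899.44 ]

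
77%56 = 21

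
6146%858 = 140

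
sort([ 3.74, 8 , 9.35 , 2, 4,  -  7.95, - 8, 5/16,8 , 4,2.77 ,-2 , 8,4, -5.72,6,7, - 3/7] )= [ - 8, -7.95, - 5.72,- 2,  -  3/7,5/16, 2, 2.77,3.74, 4,4,4, 6, 7 , 8, 8, 8,9.35]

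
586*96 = 56256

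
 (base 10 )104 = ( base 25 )44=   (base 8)150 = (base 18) 5e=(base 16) 68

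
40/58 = 20/29 = 0.69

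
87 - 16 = 71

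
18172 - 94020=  - 75848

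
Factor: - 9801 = -3^4*11^2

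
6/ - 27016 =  - 1  +  13505/13508  =  - 0.00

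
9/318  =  3/106 =0.03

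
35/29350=7/5870 = 0.00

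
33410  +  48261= 81671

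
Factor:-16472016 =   -  2^4*3^2*11^1*10399^1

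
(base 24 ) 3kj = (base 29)2IN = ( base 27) 31d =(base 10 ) 2227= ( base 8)4263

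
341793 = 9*37977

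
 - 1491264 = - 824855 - 666409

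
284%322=284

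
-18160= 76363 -94523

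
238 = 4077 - 3839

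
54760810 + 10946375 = 65707185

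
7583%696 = 623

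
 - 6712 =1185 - 7897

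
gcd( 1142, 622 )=2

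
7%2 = 1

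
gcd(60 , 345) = 15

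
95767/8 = 95767/8  =  11970.88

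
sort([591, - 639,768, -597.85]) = [ -639,-597.85, 591, 768]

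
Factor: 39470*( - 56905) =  - 2246040350 = - 2^1*5^2 * 19^1*599^1*3947^1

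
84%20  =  4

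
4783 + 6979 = 11762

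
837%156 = 57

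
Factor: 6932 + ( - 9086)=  - 2154 = - 2^1* 3^1*359^1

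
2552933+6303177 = 8856110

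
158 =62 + 96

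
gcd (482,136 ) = 2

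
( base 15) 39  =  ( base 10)54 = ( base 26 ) 22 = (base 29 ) 1p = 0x36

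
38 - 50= -12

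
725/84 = 725/84 = 8.63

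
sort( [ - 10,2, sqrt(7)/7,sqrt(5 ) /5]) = [ - 10, sqrt( 7 ) /7,  sqrt( 5) /5, 2] 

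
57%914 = 57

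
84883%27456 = 2515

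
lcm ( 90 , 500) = 4500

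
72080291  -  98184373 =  - 26104082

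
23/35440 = 23/35440 = 0.00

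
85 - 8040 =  - 7955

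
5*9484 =47420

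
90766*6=544596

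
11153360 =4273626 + 6879734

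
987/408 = 329/136 = 2.42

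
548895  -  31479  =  517416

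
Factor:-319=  - 11^1*29^1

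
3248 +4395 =7643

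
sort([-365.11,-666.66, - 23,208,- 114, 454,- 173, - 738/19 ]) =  [ - 666.66 ,-365.11, -173, - 114 , - 738/19 , - 23,208, 454] 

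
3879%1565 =749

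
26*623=16198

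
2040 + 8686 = 10726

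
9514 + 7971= 17485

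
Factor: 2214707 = 11^1*201337^1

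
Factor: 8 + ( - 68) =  - 2^2 * 3^1*5^1= - 60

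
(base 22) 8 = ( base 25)8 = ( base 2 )1000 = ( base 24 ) 8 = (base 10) 8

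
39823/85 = 39823/85 = 468.51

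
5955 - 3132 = 2823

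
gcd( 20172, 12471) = 3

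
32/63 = 32/63 = 0.51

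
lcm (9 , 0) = 0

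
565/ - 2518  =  -565/2518 = - 0.22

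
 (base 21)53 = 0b1101100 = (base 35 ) 33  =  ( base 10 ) 108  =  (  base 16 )6c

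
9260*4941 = 45753660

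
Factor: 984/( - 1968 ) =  - 2^( - 1) = - 1/2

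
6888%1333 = 223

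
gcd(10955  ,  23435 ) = 5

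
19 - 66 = - 47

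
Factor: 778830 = 2^1*3^1*5^1*13^1*1997^1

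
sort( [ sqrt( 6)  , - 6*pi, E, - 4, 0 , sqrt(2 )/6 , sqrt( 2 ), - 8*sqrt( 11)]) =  [ - 8*sqrt(11 ),-6*pi , - 4, 0  ,  sqrt( 2 )/6,  sqrt( 2),sqrt( 6), E ] 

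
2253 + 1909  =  4162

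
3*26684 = 80052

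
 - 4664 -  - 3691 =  - 973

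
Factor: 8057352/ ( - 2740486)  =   - 2^2*3^1*7^(- 1)*61^ (-1) * 113^1*2971^1*3209^ (-1 )  =  - 4028676/1370243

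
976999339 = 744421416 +232577923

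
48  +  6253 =6301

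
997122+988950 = 1986072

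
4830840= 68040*71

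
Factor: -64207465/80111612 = -2^( - 2)*5^1 * 151^1*12149^1*2861129^(-1 )=-  9172495/11444516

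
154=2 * 77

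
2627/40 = 65 + 27/40 = 65.67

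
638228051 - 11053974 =627174077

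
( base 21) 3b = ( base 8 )112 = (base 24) 32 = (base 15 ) 4e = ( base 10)74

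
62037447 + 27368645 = 89406092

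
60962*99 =6035238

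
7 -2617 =-2610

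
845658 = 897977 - 52319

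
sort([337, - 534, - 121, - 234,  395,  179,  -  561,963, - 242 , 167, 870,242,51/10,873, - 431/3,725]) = [- 561, - 534, - 242, - 234, - 431/3, - 121,  51/10, 167,179, 242,337,395,725,870, 873, 963 ] 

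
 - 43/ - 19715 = 43/19715 = 0.00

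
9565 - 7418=2147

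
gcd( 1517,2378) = 41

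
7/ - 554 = - 7/554=- 0.01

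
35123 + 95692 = 130815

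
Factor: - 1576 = -2^3 * 197^1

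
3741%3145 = 596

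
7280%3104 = 1072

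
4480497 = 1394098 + 3086399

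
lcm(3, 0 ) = 0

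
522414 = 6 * 87069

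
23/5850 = 23/5850= 0.00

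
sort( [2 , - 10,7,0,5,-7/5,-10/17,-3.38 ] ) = [ - 10, -3.38,- 7/5, - 10/17, 0 , 2,5,7] 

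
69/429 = 23/143 = 0.16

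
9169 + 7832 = 17001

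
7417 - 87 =7330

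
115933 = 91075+24858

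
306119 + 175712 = 481831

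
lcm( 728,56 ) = 728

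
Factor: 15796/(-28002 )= - 2^1 * 3^ ( - 1)*11^1*13^( - 1)=- 22/39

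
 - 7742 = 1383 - 9125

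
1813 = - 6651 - -8464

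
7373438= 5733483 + 1639955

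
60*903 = 54180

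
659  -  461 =198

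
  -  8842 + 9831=989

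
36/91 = 36/91 = 0.40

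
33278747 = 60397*551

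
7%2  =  1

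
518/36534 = 259/18267  =  0.01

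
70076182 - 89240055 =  - 19163873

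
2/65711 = 2/65711=0.00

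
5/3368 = 5/3368 = 0.00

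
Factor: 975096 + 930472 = 2^5*7^1*47^1*181^1 = 1905568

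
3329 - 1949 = 1380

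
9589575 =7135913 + 2453662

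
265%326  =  265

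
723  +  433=1156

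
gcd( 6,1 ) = 1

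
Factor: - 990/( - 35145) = 2/71 = 2^1*71^( - 1)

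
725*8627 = 6254575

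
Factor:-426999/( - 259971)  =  193^(  -  1)*317^1  =  317/193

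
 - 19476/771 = - 6492/257  =  - 25.26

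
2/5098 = 1/2549=0.00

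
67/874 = 67/874=0.08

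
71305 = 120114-48809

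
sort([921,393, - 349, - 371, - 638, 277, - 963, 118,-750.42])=[ - 963,- 750.42, - 638, - 371, - 349, 118 , 277, 393, 921] 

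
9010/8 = 1126+1/4  =  1126.25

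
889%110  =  9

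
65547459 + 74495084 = 140042543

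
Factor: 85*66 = 5610 = 2^1*3^1*5^1*11^1 * 17^1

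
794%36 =2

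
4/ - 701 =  - 4/701 = - 0.01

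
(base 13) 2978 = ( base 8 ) 13576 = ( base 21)DD8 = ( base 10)6014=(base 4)1131332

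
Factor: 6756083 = 281^1*24043^1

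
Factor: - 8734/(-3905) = 2^1*5^( - 1 ) * 71^( - 1)*397^1 = 794/355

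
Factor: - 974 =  - 2^1*487^1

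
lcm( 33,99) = 99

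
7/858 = 7/858 = 0.01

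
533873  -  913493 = -379620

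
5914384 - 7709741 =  -1795357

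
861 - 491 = 370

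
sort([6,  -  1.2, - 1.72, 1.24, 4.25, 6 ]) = [ - 1.72, - 1.2, 1.24, 4.25, 6, 6 ]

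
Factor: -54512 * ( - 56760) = 2^7*3^1*5^1*11^1*43^1*3407^1 = 3094101120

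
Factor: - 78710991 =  - 3^1 * 23^1*761^1 * 1499^1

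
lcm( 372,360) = 11160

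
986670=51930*19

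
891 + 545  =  1436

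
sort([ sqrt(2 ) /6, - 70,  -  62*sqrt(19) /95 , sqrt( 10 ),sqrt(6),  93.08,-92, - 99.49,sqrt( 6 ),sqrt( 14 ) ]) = [ - 99.49, - 92,-70, - 62 * sqrt( 19)/95, sqrt(2 )/6,sqrt( 6 ),sqrt( 6),sqrt(10 ),  sqrt(14 ),93.08]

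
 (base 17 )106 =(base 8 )447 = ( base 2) 100100111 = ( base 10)295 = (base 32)97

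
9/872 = 9/872 = 0.01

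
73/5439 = 73/5439 = 0.01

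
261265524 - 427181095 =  - 165915571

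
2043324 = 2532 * 807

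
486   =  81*6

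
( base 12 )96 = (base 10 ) 114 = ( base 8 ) 162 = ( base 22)54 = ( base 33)3f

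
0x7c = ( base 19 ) 6a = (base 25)4O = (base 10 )124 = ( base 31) 40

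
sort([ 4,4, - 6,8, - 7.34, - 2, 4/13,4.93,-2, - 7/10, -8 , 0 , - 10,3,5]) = [ - 10 , - 8, - 7.34,-6,-2, - 2, - 7/10,0,  4/13 , 3, 4,4,4.93,5, 8 ]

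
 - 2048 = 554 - 2602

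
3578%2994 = 584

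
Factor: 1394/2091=2^1*3^ ( - 1)= 2/3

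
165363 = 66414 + 98949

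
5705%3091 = 2614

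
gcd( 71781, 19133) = 1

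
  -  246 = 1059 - 1305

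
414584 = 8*51823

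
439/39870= 439/39870 = 0.01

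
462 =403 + 59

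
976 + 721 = 1697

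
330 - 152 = 178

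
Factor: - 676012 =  - 2^2* 169003^1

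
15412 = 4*3853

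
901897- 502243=399654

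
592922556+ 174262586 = 767185142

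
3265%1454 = 357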